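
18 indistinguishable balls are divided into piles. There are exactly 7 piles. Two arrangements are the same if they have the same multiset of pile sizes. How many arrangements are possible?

There are too many to list fully; the first 12 (by largest part) are:
12, 1, 1, 1, 1, 1, 1
11, 2, 1, 1, 1, 1, 1
10, 3, 1, 1, 1, 1, 1
10, 2, 2, 1, 1, 1, 1
9, 4, 1, 1, 1, 1, 1
9, 3, 2, 1, 1, 1, 1
9, 2, 2, 2, 1, 1, 1
8, 5, 1, 1, 1, 1, 1
8, 4, 2, 1, 1, 1, 1
8, 3, 3, 1, 1, 1, 1
8, 3, 2, 2, 1, 1, 1
8, 2, 2, 2, 2, 1, 1
…and 37 more, for 49 total.

49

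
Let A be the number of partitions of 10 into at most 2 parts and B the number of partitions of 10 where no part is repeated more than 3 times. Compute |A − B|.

Partitions of 10 into at most 2 parts: 6.
Partitions of 10 where no part is repeated more than 3 times: 29.
|6 − 29| = 23.

23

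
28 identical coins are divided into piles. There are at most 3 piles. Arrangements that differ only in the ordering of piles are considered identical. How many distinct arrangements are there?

80

Enumerating by decreasing first part gives 80 partitions in all.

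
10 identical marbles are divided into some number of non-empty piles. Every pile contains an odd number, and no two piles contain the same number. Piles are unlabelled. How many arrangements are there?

2

They are:
9,1
7,3
That's 2 in total.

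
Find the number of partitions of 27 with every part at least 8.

10

Enumerating:
27
19,8
18,9
17,10
16,11
15,12
14,13
11,8,8
10,9,8
9,9,9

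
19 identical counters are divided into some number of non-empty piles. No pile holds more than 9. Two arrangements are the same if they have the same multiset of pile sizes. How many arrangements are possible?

393

Enumerating by decreasing first part gives 393 partitions in all.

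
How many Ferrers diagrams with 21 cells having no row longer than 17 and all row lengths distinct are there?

A full systematic count gives 71.

71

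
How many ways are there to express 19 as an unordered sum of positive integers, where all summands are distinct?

There are too many to list fully; the first 12 (by largest part) are:
19
18+1
17+2
16+3
16+2+1
15+4
15+3+1
14+5
14+4+1
14+3+2
13+6
13+5+1
…and 42 more, for 54 total.

54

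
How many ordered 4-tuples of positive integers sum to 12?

By stars and bars with positive parts, the count is C(11,3) = 165.

165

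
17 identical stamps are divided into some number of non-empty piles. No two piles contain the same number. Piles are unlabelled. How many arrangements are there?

A partial list (first 12 by largest part):
17
16,1
15,2
14,3
14,2,1
13,4
13,3,1
12,5
12,4,1
12,3,2
11,6
11,5,1
…and 26 more, for 38 total.

38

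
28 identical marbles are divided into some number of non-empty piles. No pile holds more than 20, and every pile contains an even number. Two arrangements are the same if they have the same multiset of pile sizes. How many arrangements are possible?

128

Enumerating by decreasing first part gives 128 partitions in all.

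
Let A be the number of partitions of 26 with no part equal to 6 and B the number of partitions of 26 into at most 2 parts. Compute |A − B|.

Partitions of 26 with no part equal to 6: 1809.
Partitions of 26 into at most 2 parts: 14.
|1809 − 14| = 1795.

1795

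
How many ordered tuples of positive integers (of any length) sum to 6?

32

Each of the 5 gaps between 6 units is either a break or not: 2^5 = 32.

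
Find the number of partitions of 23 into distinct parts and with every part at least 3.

32

There are too many to list fully; the first 12 (by largest part) are:
23
20+3
19+4
18+5
17+6
16+7
16+4+3
15+8
15+5+3
14+9
14+6+3
14+5+4
…and 20 more, for 32 total.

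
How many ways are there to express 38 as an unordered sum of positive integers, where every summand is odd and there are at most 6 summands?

Systematic enumeration (by largest part, then next-largest, …) yields 218.

218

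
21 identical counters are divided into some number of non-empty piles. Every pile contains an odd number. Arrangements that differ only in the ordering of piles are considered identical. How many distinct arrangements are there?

76

A full systematic count gives 76.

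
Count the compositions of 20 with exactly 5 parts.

Equivalently, choose which 4 of the 19 gaps become plus signs: C(19,4) = 3876.

3876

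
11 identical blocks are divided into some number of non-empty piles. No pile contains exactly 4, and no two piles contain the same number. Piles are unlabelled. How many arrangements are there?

9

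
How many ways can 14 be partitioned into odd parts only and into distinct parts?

3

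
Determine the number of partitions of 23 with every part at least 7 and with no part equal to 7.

5

Enumerating:
23
15+8
14+9
13+10
12+11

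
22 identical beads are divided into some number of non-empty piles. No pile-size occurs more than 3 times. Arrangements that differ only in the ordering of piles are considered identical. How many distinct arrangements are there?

Enumerating by decreasing first part gives 484 partitions in all.

484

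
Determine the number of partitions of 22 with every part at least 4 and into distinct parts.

17

Enumerating:
22
4+18
5+17
6+16
7+15
8+14
9+13
4+5+13
10+12
4+6+12
4+7+11
5+6+11
4+8+10
5+7+10
5+8+9
6+7+9
4+5+6+7
That's 17 in total.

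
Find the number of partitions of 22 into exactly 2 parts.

11

The partitions of 22 that satisfy the conditions:
21+1
20+2
19+3
18+4
17+5
16+6
15+7
14+8
13+9
12+10
11+11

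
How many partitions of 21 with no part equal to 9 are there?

715

There are 715 such partitions.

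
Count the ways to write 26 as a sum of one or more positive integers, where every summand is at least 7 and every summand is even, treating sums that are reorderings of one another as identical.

5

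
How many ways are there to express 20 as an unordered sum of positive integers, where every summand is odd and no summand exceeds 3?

7

They are:
3, 3, 3, 3, 3, 3, 1, 1
3, 3, 3, 3, 3, 1, 1, 1, 1, 1
3, 3, 3, 3, 1, 1, 1, 1, 1, 1, 1, 1
3, 3, 3, 1, 1, 1, 1, 1, 1, 1, 1, 1, 1, 1
3, 3, 1, 1, 1, 1, 1, 1, 1, 1, 1, 1, 1, 1, 1, 1
3, 1, 1, 1, 1, 1, 1, 1, 1, 1, 1, 1, 1, 1, 1, 1, 1, 1
1, 1, 1, 1, 1, 1, 1, 1, 1, 1, 1, 1, 1, 1, 1, 1, 1, 1, 1, 1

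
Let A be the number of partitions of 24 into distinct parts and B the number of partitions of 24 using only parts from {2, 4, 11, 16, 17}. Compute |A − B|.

111

Partitions of 24 into distinct parts: 122.
Partitions of 24 using only parts from {2, 4, 11, 16, 17}: 11.
|122 − 11| = 111.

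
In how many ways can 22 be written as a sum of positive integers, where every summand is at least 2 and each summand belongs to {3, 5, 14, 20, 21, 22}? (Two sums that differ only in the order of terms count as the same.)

3

Enumerating:
22
14, 5, 3
5, 5, 3, 3, 3, 3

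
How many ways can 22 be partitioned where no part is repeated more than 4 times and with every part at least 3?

71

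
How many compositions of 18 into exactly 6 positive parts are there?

Place 5 bars in the 17 internal gaps of a row of 18 dots: C(17,5) = 6188.

6188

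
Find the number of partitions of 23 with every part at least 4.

39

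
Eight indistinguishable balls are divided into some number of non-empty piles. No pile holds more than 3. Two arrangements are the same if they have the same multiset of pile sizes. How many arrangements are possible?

10

Listing the qualifying partitions of 8:
3 + 3 + 2
3 + 3 + 1 + 1
3 + 2 + 2 + 1
3 + 2 + 1 + 1 + 1
3 + 1 + 1 + 1 + 1 + 1
2 + 2 + 2 + 2
2 + 2 + 2 + 1 + 1
2 + 2 + 1 + 1 + 1 + 1
2 + 1 + 1 + 1 + 1 + 1 + 1
1 + 1 + 1 + 1 + 1 + 1 + 1 + 1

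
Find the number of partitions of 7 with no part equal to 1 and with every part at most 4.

Enumerating:
3+4
2+2+3

2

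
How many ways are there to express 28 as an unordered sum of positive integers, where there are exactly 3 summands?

65

A partial list (first 12 by largest part):
26 + 1 + 1
25 + 2 + 1
24 + 3 + 1
24 + 2 + 2
23 + 4 + 1
23 + 3 + 2
22 + 5 + 1
22 + 4 + 2
22 + 3 + 3
21 + 6 + 1
21 + 5 + 2
21 + 4 + 3
…and 53 more, for 65 total.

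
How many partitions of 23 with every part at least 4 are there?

39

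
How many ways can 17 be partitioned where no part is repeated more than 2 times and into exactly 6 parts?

Enumerating:
1,1,2,2,3,8
1,1,2,2,4,7
1,1,2,3,3,7
1,1,2,2,5,6
1,1,2,3,4,6
1,2,2,3,3,6
1,1,2,3,5,5
1,1,2,4,4,5
1,1,3,3,4,5
1,2,2,3,4,5
1,2,3,3,4,4

11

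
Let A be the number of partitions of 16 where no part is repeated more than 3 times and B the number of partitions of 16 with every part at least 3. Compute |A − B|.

111

Partitions of 16 where no part is repeated more than 3 times: 132.
Partitions of 16 with every part at least 3: 21.
|132 − 21| = 111.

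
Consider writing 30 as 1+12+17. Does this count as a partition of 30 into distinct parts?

The parts sum to 30, and the condition 'all summands are distinct' holds.

Yes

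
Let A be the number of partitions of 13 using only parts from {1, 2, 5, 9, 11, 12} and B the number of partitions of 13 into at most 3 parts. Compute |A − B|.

1

Partitions of 13 using only parts from {1, 2, 5, 9, 11, 12}: 20.
Partitions of 13 into at most 3 parts: 21.
|20 − 21| = 1.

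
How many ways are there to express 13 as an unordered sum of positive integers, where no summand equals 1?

Enumerating:
13
11, 2
10, 3
9, 4
9, 2, 2
8, 5
8, 3, 2
7, 6
7, 4, 2
7, 3, 3
7, 2, 2, 2
6, 5, 2
6, 4, 3
6, 3, 2, 2
5, 5, 3
5, 4, 4
5, 4, 2, 2
5, 3, 3, 2
5, 2, 2, 2, 2
4, 4, 3, 2
4, 3, 3, 3
4, 3, 2, 2, 2
3, 3, 3, 2, 2
3, 2, 2, 2, 2, 2
Counting gives 24.

24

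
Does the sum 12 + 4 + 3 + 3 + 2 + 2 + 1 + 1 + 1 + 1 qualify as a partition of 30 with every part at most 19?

The parts sum to 30, and the condition 'no summand exceeds 19' holds.

Yes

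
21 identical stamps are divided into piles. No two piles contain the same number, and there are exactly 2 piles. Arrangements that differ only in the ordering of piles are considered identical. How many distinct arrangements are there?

The partitions of 21 that satisfy the conditions:
20 + 1
19 + 2
18 + 3
17 + 4
16 + 5
15 + 6
14 + 7
13 + 8
12 + 9
11 + 10
Counting gives 10.

10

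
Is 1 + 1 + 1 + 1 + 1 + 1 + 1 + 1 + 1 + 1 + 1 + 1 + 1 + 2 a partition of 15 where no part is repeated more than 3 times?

The parts sum to 15, and the condition 'no summand is used more than 3 times' is violated.

No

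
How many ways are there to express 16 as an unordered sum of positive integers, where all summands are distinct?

32

A partial list (first 12 by largest part):
16
15 + 1
14 + 2
13 + 3
13 + 2 + 1
12 + 4
12 + 3 + 1
11 + 5
11 + 4 + 1
11 + 3 + 2
10 + 6
10 + 5 + 1
…and 20 more, for 32 total.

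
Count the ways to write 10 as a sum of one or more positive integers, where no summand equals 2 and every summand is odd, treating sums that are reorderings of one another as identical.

Listing the qualifying partitions of 10:
1,9
3,7
1,1,1,7
5,5
1,1,3,5
1,1,1,1,1,5
1,3,3,3
1,1,1,1,3,3
1,1,1,1,1,1,1,3
1,1,1,1,1,1,1,1,1,1
That's 10 in total.

10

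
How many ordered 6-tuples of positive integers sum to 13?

Place 5 bars in the 12 internal gaps of a row of 13 dots: C(12,5) = 792.

792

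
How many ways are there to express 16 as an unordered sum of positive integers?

Enumerating by decreasing first part gives 231 partitions in all.

231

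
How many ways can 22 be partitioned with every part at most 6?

A full systematic count gives 391.

391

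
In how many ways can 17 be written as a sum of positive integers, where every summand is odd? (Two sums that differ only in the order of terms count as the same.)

38

A partial list (first 12 by largest part):
17
15,1,1
13,3,1
13,1,1,1,1
11,5,1
11,3,3
11,3,1,1,1
11,1,1,1,1,1,1
9,7,1
9,5,3
9,5,1,1,1
9,3,3,1,1
…and 26 more, for 38 total.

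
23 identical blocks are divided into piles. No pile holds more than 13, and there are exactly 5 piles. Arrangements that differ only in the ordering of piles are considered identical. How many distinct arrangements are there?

123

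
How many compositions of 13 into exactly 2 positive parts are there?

12

Place 1 bars in the 12 internal gaps of a row of 13 dots: C(12,1) = 12.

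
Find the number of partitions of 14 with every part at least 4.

7

They are:
14
4,10
5,9
6,8
7,7
4,4,6
4,5,5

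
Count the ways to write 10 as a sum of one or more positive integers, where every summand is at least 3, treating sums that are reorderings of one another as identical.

Listing the qualifying partitions of 10:
10
7+3
6+4
5+5
4+3+3
That's 5 in total.

5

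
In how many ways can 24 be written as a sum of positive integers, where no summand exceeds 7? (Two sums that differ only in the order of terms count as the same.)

733

Systematic enumeration (by largest part, then next-largest, …) yields 733.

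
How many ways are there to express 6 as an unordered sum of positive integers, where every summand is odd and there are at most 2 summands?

2

They are:
5+1
3+3
Counting gives 2.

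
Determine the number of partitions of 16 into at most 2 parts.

They are:
16
15,1
14,2
13,3
12,4
11,5
10,6
9,7
8,8

9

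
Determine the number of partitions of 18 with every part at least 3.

33

A partial list (first 12 by largest part):
18
15 + 3
14 + 4
13 + 5
12 + 6
12 + 3 + 3
11 + 7
11 + 4 + 3
10 + 8
10 + 5 + 3
10 + 4 + 4
9 + 9
…and 21 more, for 33 total.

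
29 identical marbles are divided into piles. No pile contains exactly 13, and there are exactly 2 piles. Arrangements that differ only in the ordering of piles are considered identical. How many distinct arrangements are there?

13

The partitions of 29 that satisfy the conditions:
1 + 28
2 + 27
3 + 26
4 + 25
5 + 24
6 + 23
7 + 22
8 + 21
9 + 20
10 + 19
11 + 18
12 + 17
14 + 15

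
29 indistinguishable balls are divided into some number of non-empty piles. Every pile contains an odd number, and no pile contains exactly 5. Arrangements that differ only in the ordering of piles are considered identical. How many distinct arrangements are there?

There are 134 such partitions.

134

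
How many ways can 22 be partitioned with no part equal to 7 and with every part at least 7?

They are:
22
14+8
13+9
12+10
11+11

5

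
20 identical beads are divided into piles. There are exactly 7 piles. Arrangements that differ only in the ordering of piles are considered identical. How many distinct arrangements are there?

82

Direct enumeration gives 82 partitions.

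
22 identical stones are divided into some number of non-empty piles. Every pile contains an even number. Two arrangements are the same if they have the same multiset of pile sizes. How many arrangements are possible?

56

A partial list (first 12 by largest part):
22
20,2
18,4
18,2,2
16,6
16,4,2
16,2,2,2
14,8
14,6,2
14,4,4
14,4,2,2
14,2,2,2,2
…and 44 more, for 56 total.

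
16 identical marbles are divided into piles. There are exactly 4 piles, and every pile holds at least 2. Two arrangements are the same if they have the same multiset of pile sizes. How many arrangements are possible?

Enumerating:
2 + 2 + 2 + 10
2 + 2 + 3 + 9
2 + 2 + 4 + 8
2 + 3 + 3 + 8
2 + 2 + 5 + 7
2 + 3 + 4 + 7
3 + 3 + 3 + 7
2 + 2 + 6 + 6
2 + 3 + 5 + 6
2 + 4 + 4 + 6
3 + 3 + 4 + 6
2 + 4 + 5 + 5
3 + 3 + 5 + 5
3 + 4 + 4 + 5
4 + 4 + 4 + 4
Counting gives 15.

15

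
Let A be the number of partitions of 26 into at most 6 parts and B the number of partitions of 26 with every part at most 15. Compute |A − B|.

Partitions of 26 into at most 6 parts: 709.
Partitions of 26 with every part at most 15: 2297.
|709 − 2297| = 1588.

1588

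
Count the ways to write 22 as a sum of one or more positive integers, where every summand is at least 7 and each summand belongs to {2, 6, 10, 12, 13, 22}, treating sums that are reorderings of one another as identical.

2

Enumerating:
22
12 + 10
Counting gives 2.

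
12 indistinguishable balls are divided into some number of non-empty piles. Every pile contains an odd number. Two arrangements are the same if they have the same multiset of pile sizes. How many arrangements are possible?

They are:
1+11
3+9
1+1+1+9
5+7
1+1+3+7
1+1+1+1+1+7
1+1+5+5
1+3+3+5
1+1+1+1+3+5
1+1+1+1+1+1+1+5
3+3+3+3
1+1+1+3+3+3
1+1+1+1+1+1+3+3
1+1+1+1+1+1+1+1+1+3
1+1+1+1+1+1+1+1+1+1+1+1

15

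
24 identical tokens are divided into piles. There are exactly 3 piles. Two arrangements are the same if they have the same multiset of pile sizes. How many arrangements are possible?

There are too many to list fully; the first 12 (by largest part) are:
1,1,22
1,2,21
1,3,20
2,2,20
1,4,19
2,3,19
1,5,18
2,4,18
3,3,18
1,6,17
2,5,17
3,4,17
…and 36 more, for 48 total.

48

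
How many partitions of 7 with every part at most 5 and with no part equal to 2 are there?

Enumerating:
1 + 1 + 5
3 + 4
1 + 1 + 1 + 4
1 + 3 + 3
1 + 1 + 1 + 1 + 3
1 + 1 + 1 + 1 + 1 + 1 + 1
That's 6 in total.

6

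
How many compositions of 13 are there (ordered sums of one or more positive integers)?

Each of the 12 gaps between 13 units is either a break or not: 2^12 = 4096.

4096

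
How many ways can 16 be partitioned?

231

Enumerating by decreasing first part gives 231 partitions in all.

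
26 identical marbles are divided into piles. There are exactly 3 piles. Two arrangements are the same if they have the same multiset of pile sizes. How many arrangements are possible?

56

A partial list (first 12 by largest part):
24,1,1
23,2,1
22,3,1
22,2,2
21,4,1
21,3,2
20,5,1
20,4,2
20,3,3
19,6,1
19,5,2
19,4,3
…and 44 more, for 56 total.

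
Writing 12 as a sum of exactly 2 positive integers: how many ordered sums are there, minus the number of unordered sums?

Compositions: C(11,1) = 11.
Unordered (partitions into 2 parts): 6.
Difference: 11 − 6 = 5.

5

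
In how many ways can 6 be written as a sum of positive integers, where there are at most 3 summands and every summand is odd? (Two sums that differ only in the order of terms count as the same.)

Listing the qualifying partitions of 6:
5,1
3,3

2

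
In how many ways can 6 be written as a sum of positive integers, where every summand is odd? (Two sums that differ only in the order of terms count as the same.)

4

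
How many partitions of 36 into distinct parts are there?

Systematic enumeration (by largest part, then next-largest, …) yields 668.

668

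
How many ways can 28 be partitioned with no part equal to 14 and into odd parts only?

222

A full systematic count gives 222.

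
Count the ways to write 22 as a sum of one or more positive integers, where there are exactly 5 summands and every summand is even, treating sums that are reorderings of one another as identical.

10

Enumerating:
2 + 2 + 2 + 2 + 14
2 + 2 + 2 + 4 + 12
2 + 2 + 2 + 6 + 10
2 + 2 + 4 + 4 + 10
2 + 2 + 2 + 8 + 8
2 + 2 + 4 + 6 + 8
2 + 4 + 4 + 4 + 8
2 + 2 + 6 + 6 + 6
2 + 4 + 4 + 6 + 6
4 + 4 + 4 + 4 + 6
Counting gives 10.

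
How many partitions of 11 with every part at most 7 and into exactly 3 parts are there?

8

Enumerating:
1 + 3 + 7
2 + 2 + 7
1 + 4 + 6
2 + 3 + 6
1 + 5 + 5
2 + 4 + 5
3 + 3 + 5
3 + 4 + 4
Counting gives 8.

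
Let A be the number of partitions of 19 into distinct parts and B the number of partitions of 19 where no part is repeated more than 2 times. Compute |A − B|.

109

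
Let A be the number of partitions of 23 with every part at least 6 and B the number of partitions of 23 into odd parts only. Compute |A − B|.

Partitions of 23 with every part at least 6: 12.
Partitions of 23 into odd parts only: 104.
|12 − 104| = 92.

92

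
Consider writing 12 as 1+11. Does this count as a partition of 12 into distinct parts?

Yes

The parts sum to 12, and the condition 'all summands are distinct' holds.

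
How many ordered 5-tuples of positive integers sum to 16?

1365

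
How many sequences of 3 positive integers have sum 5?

6

Place 2 bars in the 4 internal gaps of a row of 5 dots: C(4,2) = 6.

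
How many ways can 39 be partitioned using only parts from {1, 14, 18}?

Enumerating:
18 + 18 + 1 + 1 + 1
18 + 14 + 1 + 1 + 1 + 1 + 1 + 1 + 1
18 + 1 + 1 + 1 + 1 + 1 + 1 + 1 + 1 + 1 + 1 + 1 + 1 + 1 + 1 + 1 + 1 + 1 + 1 + 1 + 1 + 1
14 + 14 + 1 + 1 + 1 + 1 + 1 + 1 + 1 + 1 + 1 + 1 + 1
14 + 1 + 1 + 1 + 1 + 1 + 1 + 1 + 1 + 1 + 1 + 1 + 1 + 1 + 1 + 1 + 1 + 1 + 1 + 1 + 1 + 1 + 1 + 1 + 1 + 1
1 + 1 + 1 + 1 + 1 + 1 + 1 + 1 + 1 + 1 + 1 + 1 + 1 + 1 + 1 + 1 + 1 + 1 + 1 + 1 + 1 + 1 + 1 + 1 + 1 + 1 + 1 + 1 + 1 + 1 + 1 + 1 + 1 + 1 + 1 + 1 + 1 + 1 + 1

6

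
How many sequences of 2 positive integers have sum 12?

11

Equivalently, choose which 1 of the 11 gaps become plus signs: C(11,1) = 11.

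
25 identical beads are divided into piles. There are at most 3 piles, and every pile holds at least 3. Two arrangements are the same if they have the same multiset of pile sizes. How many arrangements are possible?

There are too many to list fully; the first 12 (by largest part) are:
25
22 + 3
21 + 4
20 + 5
19 + 6
19 + 3 + 3
18 + 7
18 + 4 + 3
17 + 8
17 + 5 + 3
17 + 4 + 4
16 + 9
…and 29 more, for 41 total.

41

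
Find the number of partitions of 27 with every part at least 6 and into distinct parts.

16

They are:
27
6,21
7,20
8,19
9,18
10,17
11,16
12,15
13,14
6,7,14
6,8,13
6,9,12
7,8,12
6,10,11
7,9,11
8,9,10
That's 16 in total.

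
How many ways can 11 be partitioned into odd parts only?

12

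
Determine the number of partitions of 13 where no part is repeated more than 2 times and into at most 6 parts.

44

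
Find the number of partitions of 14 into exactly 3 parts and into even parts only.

They are:
10, 2, 2
8, 4, 2
6, 6, 2
6, 4, 4

4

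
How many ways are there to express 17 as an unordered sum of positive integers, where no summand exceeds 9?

252

Enumerating by decreasing first part gives 252 partitions in all.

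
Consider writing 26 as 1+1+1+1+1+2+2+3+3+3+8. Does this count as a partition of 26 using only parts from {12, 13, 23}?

No

The parts sum to 26, and the condition 'each summand belongs to {12, 13, 23}' is violated.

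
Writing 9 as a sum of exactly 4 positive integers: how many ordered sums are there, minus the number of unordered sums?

50

Ordered (compositions into 4 parts): C(8,3) = 56.
Partitions of 9 into exactly 4 parts: 6.
Difference: 56 − 6 = 50.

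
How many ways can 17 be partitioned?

297

Direct enumeration gives 297 partitions.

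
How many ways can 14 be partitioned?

135

Direct enumeration gives 135 partitions.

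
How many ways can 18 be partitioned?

385

Direct enumeration gives 385 partitions.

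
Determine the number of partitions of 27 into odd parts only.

192

Counting exhaustively, 192 partitions satisfy the conditions.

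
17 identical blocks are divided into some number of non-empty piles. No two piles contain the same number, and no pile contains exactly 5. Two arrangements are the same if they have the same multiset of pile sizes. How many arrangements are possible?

27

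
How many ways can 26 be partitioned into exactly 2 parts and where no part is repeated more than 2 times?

Listing the qualifying partitions of 26:
25 + 1
24 + 2
23 + 3
22 + 4
21 + 5
20 + 6
19 + 7
18 + 8
17 + 9
16 + 10
15 + 11
14 + 12
13 + 13

13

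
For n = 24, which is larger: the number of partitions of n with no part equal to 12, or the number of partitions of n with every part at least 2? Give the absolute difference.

Partitions of 24 with no part equal to 12: 1498.
Partitions of 24 with every part at least 2: 320.
|1498 − 320| = 1178.

1178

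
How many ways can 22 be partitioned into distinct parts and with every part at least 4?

17

The partitions of 22 that satisfy the conditions:
22
4,18
5,17
6,16
7,15
8,14
9,13
4,5,13
10,12
4,6,12
4,7,11
5,6,11
4,8,10
5,7,10
5,8,9
6,7,9
4,5,6,7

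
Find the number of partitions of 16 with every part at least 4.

11

The partitions of 16 that satisfy the conditions:
16
12 + 4
11 + 5
10 + 6
9 + 7
8 + 8
8 + 4 + 4
7 + 5 + 4
6 + 6 + 4
6 + 5 + 5
4 + 4 + 4 + 4
Counting gives 11.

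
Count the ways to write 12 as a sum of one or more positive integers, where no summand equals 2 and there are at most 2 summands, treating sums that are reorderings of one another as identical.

6

They are:
12
11, 1
9, 3
8, 4
7, 5
6, 6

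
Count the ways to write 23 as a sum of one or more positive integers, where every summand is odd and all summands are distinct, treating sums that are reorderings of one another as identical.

The partitions of 23 that satisfy the conditions:
23
19, 3, 1
17, 5, 1
15, 7, 1
15, 5, 3
13, 9, 1
13, 7, 3
11, 9, 3
11, 7, 5

9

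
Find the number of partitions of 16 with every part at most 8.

186

Direct enumeration gives 186 partitions.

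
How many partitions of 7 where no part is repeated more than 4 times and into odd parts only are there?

4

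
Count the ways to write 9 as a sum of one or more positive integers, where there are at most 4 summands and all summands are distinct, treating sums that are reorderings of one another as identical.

8

Listing the qualifying partitions of 9:
9
8 + 1
7 + 2
6 + 3
6 + 2 + 1
5 + 4
5 + 3 + 1
4 + 3 + 2
Counting gives 8.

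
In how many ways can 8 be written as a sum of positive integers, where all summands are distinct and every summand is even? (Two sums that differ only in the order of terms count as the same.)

2

Listing the qualifying partitions of 8:
8
6+2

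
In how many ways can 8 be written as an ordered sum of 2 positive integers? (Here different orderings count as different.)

7

By stars and bars with positive parts, the count is C(7,1) = 7.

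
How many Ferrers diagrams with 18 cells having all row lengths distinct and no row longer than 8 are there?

Enumerating:
8 + 7 + 3
8 + 7 + 2 + 1
8 + 6 + 4
8 + 6 + 3 + 1
8 + 5 + 4 + 1
8 + 5 + 3 + 2
8 + 4 + 3 + 2 + 1
7 + 6 + 5
7 + 6 + 4 + 1
7 + 6 + 3 + 2
7 + 5 + 4 + 2
7 + 5 + 3 + 2 + 1
6 + 5 + 4 + 3
6 + 5 + 4 + 2 + 1
Counting gives 14.

14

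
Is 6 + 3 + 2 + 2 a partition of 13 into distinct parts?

No

The parts sum to 13, and the condition 'all summands are distinct' is violated.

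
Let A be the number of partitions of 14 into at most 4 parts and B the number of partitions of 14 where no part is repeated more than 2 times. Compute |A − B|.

Partitions of 14 into at most 4 parts: 47.
Partitions of 14 where no part is repeated more than 2 times: 57.
|47 − 57| = 10.

10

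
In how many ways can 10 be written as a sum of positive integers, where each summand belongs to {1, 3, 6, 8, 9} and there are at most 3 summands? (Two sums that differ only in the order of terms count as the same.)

3

Enumerating:
9+1
8+1+1
6+3+1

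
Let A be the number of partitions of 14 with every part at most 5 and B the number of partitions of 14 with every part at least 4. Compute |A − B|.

63

Partitions of 14 with every part at most 5: 70.
Partitions of 14 with every part at least 4: 7.
|70 − 7| = 63.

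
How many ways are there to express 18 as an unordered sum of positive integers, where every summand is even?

A partial list (first 12 by largest part):
18
16+2
14+4
14+2+2
12+6
12+4+2
12+2+2+2
10+8
10+6+2
10+4+4
10+4+2+2
10+2+2+2+2
…and 18 more, for 30 total.

30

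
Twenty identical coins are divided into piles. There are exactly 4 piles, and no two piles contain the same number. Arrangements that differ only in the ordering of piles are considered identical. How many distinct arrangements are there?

23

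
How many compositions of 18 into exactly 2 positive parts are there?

Equivalently, choose which 1 of the 17 gaps become plus signs: C(17,1) = 17.

17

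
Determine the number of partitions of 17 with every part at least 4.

Enumerating:
17
13+4
12+5
11+6
10+7
9+8
9+4+4
8+5+4
7+6+4
7+5+5
6+6+5
5+4+4+4

12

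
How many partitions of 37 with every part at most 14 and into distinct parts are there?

260

Counting exhaustively, 260 partitions satisfy the conditions.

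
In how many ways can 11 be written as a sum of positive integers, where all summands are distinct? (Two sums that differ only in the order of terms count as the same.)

12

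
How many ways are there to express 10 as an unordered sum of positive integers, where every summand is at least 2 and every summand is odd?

2

They are:
7, 3
5, 5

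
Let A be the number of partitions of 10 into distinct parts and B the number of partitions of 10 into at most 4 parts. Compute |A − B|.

13

Partitions of 10 into distinct parts: 10.
Partitions of 10 into at most 4 parts: 23.
|10 − 23| = 13.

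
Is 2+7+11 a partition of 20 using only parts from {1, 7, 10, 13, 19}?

No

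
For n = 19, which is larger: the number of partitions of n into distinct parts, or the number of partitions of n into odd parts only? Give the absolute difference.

0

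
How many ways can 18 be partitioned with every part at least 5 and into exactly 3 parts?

3

The partitions of 18 that satisfy the conditions:
8, 5, 5
7, 6, 5
6, 6, 6
Counting gives 3.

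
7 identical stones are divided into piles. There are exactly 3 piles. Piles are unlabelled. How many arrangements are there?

Enumerating:
5, 1, 1
4, 2, 1
3, 3, 1
3, 2, 2

4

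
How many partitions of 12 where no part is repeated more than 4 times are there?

A partial list (first 12 by largest part):
12
11,1
10,2
10,1,1
9,3
9,2,1
9,1,1,1
8,4
8,3,1
8,2,2
8,2,1,1
8,1,1,1,1
…and 48 more, for 60 total.

60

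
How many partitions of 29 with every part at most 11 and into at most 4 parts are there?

47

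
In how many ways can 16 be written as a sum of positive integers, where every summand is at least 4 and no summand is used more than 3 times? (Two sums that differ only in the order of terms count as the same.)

10

They are:
16
12 + 4
11 + 5
10 + 6
9 + 7
8 + 8
8 + 4 + 4
7 + 5 + 4
6 + 6 + 4
6 + 5 + 5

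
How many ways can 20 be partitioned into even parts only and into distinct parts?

They are:
20
18,2
16,4
14,6
14,4,2
12,8
12,6,2
10,8,2
10,6,4
8,6,4,2
That's 10 in total.

10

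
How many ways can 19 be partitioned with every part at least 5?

10

They are:
19
14 + 5
13 + 6
12 + 7
11 + 8
10 + 9
9 + 5 + 5
8 + 6 + 5
7 + 7 + 5
7 + 6 + 6
That's 10 in total.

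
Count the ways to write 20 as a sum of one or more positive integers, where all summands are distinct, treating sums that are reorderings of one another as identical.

64

There are too many to list fully; the first 12 (by largest part) are:
20
19+1
18+2
17+3
17+2+1
16+4
16+3+1
15+5
15+4+1
15+3+2
14+6
14+5+1
…and 52 more, for 64 total.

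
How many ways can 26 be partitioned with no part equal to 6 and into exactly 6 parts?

198

There are 198 such partitions.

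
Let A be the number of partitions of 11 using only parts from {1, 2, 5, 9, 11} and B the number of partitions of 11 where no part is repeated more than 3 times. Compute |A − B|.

Partitions of 11 using only parts from {1, 2, 5, 9, 11}: 14.
Partitions of 11 where no part is repeated more than 3 times: 38.
|14 − 38| = 24.

24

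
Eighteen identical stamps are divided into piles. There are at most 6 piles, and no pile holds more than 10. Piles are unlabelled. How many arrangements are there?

157

Systematic enumeration (by largest part, then next-largest, …) yields 157.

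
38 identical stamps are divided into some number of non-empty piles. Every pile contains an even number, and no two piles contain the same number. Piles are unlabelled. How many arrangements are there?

A partial list (first 12 by largest part):
38
36 + 2
34 + 4
32 + 6
32 + 4 + 2
30 + 8
30 + 6 + 2
28 + 10
28 + 8 + 2
28 + 6 + 4
26 + 12
26 + 10 + 2
…and 42 more, for 54 total.

54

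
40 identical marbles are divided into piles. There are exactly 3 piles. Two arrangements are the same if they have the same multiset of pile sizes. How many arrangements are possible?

133

There are 133 such partitions.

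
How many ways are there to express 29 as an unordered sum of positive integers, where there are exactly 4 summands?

185

There are 185 such partitions.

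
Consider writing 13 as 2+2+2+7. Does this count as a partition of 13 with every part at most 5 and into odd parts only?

The parts sum to 13, and the condition 'no summand exceeds 5' is violated.

No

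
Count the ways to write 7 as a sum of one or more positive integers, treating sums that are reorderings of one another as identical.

They are:
7
6, 1
5, 2
5, 1, 1
4, 3
4, 2, 1
4, 1, 1, 1
3, 3, 1
3, 2, 2
3, 2, 1, 1
3, 1, 1, 1, 1
2, 2, 2, 1
2, 2, 1, 1, 1
2, 1, 1, 1, 1, 1
1, 1, 1, 1, 1, 1, 1
That's 15 in total.

15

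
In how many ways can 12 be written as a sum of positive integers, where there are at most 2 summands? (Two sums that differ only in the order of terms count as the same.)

They are:
12
1+11
2+10
3+9
4+8
5+7
6+6
Counting gives 7.

7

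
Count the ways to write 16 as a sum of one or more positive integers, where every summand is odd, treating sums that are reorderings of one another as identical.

A partial list (first 12 by largest part):
15,1
13,3
13,1,1,1
11,5
11,3,1,1
11,1,1,1,1,1
9,7
9,5,1,1
9,3,3,1
9,3,1,1,1,1
9,1,1,1,1,1,1,1
7,7,1,1
…and 20 more, for 32 total.

32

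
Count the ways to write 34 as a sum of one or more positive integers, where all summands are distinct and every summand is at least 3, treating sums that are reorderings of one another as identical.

Counting exhaustively, 155 partitions satisfy the conditions.

155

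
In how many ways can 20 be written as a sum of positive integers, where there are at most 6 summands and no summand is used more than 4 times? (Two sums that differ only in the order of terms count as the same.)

278

Enumerating by decreasing first part gives 278 partitions in all.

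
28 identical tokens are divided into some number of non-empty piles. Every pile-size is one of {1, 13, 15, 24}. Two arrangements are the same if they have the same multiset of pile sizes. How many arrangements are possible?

6

Listing the qualifying partitions of 28:
24, 1, 1, 1, 1
15, 13
15, 1, 1, 1, 1, 1, 1, 1, 1, 1, 1, 1, 1, 1
13, 13, 1, 1
13, 1, 1, 1, 1, 1, 1, 1, 1, 1, 1, 1, 1, 1, 1, 1
1, 1, 1, 1, 1, 1, 1, 1, 1, 1, 1, 1, 1, 1, 1, 1, 1, 1, 1, 1, 1, 1, 1, 1, 1, 1, 1, 1
Counting gives 6.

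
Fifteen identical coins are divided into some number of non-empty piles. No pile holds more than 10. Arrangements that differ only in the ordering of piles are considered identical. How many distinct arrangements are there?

There are 164 such partitions.

164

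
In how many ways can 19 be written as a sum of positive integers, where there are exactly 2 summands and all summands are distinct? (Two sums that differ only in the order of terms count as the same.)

9

The partitions of 19 that satisfy the conditions:
18, 1
17, 2
16, 3
15, 4
14, 5
13, 6
12, 7
11, 8
10, 9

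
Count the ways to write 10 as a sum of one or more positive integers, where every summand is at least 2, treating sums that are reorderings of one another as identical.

12

They are:
10
8 + 2
7 + 3
6 + 4
6 + 2 + 2
5 + 5
5 + 3 + 2
4 + 4 + 2
4 + 3 + 3
4 + 2 + 2 + 2
3 + 3 + 2 + 2
2 + 2 + 2 + 2 + 2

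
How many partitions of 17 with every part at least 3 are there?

25

Listing the qualifying partitions of 17:
17
14,3
13,4
12,5
11,6
11,3,3
10,7
10,4,3
9,8
9,5,3
9,4,4
8,6,3
8,5,4
8,3,3,3
7,7,3
7,6,4
7,5,5
7,4,3,3
6,6,5
6,5,3,3
6,4,4,3
5,5,4,3
5,4,4,4
5,3,3,3,3
4,4,3,3,3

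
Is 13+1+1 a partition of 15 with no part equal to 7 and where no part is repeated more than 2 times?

Yes

The parts sum to 15, and the condition 'no summand equals 7' holds; the condition 'no summand is used more than 2 times' holds.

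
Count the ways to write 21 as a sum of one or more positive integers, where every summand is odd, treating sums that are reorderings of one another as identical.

Enumerating by decreasing first part gives 76 partitions in all.

76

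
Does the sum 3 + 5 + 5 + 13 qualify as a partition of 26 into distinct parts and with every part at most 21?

The parts sum to 26, and the condition 'all summands are distinct' is violated.

No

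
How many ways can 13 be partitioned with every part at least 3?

10

The partitions of 13 that satisfy the conditions:
13
3, 10
4, 9
5, 8
6, 7
3, 3, 7
3, 4, 6
3, 5, 5
4, 4, 5
3, 3, 3, 4
Counting gives 10.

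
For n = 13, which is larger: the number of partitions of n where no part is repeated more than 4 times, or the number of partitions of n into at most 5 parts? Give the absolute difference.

19

Partitions of 13 where no part is repeated more than 4 times: 76.
Partitions of 13 into at most 5 parts: 57.
|76 − 57| = 19.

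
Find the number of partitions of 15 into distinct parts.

There are too many to list fully; the first 12 (by largest part) are:
15
14,1
13,2
12,3
12,2,1
11,4
11,3,1
10,5
10,4,1
10,3,2
9,6
9,5,1
…and 15 more, for 27 total.

27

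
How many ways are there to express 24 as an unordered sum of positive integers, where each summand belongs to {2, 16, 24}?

Listing the qualifying partitions of 24:
24
16 + 2 + 2 + 2 + 2
2 + 2 + 2 + 2 + 2 + 2 + 2 + 2 + 2 + 2 + 2 + 2
That's 3 in total.

3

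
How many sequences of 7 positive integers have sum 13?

924

A composition of 13 into 7 positive parts is chosen by placing 6 dividers among the 12 gaps between 13 units: C(12,6) = 924.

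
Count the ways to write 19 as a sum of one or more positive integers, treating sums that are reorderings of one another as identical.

Counting exhaustively, 490 partitions satisfy the conditions.

490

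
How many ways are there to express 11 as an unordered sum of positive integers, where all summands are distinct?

They are:
11
10+1
9+2
8+3
8+2+1
7+4
7+3+1
6+5
6+4+1
6+3+2
5+4+2
5+3+2+1
Counting gives 12.

12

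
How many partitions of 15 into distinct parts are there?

27

There are too many to list fully; the first 12 (by largest part) are:
15
14,1
13,2
12,3
12,2,1
11,4
11,3,1
10,5
10,4,1
10,3,2
9,6
9,5,1
…and 15 more, for 27 total.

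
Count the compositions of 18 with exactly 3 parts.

136

Equivalently, choose which 2 of the 17 gaps become plus signs: C(17,2) = 136.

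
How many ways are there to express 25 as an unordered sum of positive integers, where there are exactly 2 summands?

12

Listing the qualifying partitions of 25:
24+1
23+2
22+3
21+4
20+5
19+6
18+7
17+8
16+9
15+10
14+11
13+12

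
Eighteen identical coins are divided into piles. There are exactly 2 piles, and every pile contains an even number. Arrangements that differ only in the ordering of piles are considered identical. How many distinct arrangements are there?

4

The partitions of 18 that satisfy the conditions:
2,16
4,14
6,12
8,10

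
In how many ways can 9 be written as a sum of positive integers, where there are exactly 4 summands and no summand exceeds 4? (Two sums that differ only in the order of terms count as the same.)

4

Enumerating:
4 + 3 + 1 + 1
4 + 2 + 2 + 1
3 + 3 + 2 + 1
3 + 2 + 2 + 2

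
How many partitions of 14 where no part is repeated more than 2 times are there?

A partial list (first 12 by largest part):
14
13,1
12,2
12,1,1
11,3
11,2,1
10,4
10,3,1
10,2,2
10,2,1,1
9,5
9,4,1
…and 45 more, for 57 total.

57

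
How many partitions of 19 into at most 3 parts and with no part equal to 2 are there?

There are too many to list fully; the first 12 (by largest part) are:
19
1, 18
1, 1, 17
3, 16
4, 15
1, 3, 15
5, 14
1, 4, 14
6, 13
1, 5, 13
3, 3, 13
7, 12
…and 19 more, for 31 total.

31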